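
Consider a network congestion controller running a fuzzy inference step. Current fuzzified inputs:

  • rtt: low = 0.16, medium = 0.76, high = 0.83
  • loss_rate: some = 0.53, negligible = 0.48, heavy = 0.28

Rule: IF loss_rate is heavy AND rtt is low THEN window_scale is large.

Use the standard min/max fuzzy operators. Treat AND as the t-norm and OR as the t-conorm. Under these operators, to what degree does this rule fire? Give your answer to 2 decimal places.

0.16

firing strength: heavy=0.28, low=0.16; AND[min(a, b)] → w = 0.16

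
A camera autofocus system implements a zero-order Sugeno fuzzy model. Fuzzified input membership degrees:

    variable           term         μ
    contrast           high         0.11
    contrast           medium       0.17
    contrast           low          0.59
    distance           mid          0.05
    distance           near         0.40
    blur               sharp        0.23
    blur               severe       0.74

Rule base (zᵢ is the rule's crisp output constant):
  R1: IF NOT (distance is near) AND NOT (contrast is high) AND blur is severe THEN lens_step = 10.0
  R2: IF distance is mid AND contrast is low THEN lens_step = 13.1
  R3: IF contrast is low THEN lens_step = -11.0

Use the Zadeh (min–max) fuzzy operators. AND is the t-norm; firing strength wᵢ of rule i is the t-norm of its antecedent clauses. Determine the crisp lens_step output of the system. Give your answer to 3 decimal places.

0.133

R1 (z=10.0): ¬near=1−0.40=0.60, ¬high=1−0.11=0.89, severe=0.74; AND[min(a, b)] → w = 0.60
R2 (z=13.1): mid=0.05, low=0.59; AND[min(a, b)] → w = 0.05
R3 (z=-11.0): low=0.59 → w = 0.59
Weighted average = (0.60·10.0 + 0.05·13.1 + 0.59·-11.0) / (0.60 + 0.05 + 0.59)
  = 0.1650 / 1.2400 = 0.133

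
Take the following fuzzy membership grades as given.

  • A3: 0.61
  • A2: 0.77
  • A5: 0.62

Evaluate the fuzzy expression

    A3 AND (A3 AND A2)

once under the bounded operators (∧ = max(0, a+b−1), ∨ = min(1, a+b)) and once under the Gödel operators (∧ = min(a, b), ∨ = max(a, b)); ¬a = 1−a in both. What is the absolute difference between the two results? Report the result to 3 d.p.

Under bounded:
  A3 AND A2 = max(0, a+b−1) on (0.61, 0.77) = 0.38
  A3 AND (A3 AND A2) = max(0, a+b−1) on (0.61, 0.38) = 0.00
  → value = 0.0000
Under Gödel:
  A3 AND A2 = min(a, b) on (0.61, 0.77) = 0.61
  A3 AND (A3 AND A2) = min(a, b) on (0.61, 0.61) = 0.61
  → value = 0.6100
|0.0000 − 0.6100| = 0.610

0.610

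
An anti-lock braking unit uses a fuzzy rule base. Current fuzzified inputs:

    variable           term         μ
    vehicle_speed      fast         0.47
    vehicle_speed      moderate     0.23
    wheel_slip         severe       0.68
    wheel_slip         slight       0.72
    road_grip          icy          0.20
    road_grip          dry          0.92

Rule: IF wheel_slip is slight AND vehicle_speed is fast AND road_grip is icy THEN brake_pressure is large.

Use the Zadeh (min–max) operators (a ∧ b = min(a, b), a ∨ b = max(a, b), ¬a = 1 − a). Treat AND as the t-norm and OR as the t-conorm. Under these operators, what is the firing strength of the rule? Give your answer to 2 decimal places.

firing strength: slight=0.72, fast=0.47, icy=0.20; AND[min(a, b)] → w = 0.20

0.20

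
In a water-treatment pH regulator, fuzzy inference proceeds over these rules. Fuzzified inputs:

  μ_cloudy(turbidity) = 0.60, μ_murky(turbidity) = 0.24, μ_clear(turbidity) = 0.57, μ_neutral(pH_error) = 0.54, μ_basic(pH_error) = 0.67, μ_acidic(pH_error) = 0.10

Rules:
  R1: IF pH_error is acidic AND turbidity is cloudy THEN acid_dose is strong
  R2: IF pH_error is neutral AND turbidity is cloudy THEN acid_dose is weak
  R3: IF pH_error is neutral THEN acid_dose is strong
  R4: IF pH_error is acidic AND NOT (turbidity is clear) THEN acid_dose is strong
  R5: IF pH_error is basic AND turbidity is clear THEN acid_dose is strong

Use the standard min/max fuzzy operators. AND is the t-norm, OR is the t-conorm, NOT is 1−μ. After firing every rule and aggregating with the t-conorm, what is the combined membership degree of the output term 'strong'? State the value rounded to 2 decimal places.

0.57

R1: acidic=0.10, cloudy=0.60; AND[min(a, b)] → w = 0.10
R2: neutral=0.54, cloudy=0.60; AND[min(a, b)] → w = 0.54
R3: neutral=0.54 → w = 0.54
R4: acidic=0.10, ¬clear=1−0.57=0.43; AND[min(a, b)] → w = 0.10
R5: basic=0.67, clear=0.57; AND[min(a, b)] → w = 0.57
Rules with consequent 'strong': {R1, R3, R4, R5} → strengths 0.10, 0.54, 0.10, 0.57
Aggregate via t-conorm [max(a, b)]: 0.57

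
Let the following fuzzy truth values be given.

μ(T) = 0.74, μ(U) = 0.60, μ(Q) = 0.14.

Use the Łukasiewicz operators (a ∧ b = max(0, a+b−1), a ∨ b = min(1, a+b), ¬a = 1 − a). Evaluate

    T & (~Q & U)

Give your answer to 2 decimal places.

~Q = 1 − 0.14 = 0.86
~Q & U = max(0, a+b−1) on (0.86, 0.60) = 0.46
T & (~Q & U) = max(0, a+b−1) on (0.74, 0.46) = 0.20

0.20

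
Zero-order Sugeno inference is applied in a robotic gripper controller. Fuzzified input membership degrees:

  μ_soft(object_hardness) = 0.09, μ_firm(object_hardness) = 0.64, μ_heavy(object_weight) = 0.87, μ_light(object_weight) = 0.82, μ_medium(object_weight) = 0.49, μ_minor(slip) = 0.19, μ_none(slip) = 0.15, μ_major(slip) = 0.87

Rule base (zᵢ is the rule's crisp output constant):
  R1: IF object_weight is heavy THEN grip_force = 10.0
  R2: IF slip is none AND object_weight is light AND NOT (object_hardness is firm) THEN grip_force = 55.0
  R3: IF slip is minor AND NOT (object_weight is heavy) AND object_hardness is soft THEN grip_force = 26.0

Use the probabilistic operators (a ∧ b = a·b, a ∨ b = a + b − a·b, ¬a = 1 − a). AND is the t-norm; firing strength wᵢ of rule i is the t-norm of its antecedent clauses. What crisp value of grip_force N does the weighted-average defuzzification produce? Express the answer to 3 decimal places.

12.213

R1 (z=10.0): heavy=0.87 → w = 0.8700
R2 (z=55.0): none=0.15, light=0.82, ¬firm=1−0.64=0.36; AND[a·b] → w = 0.0443
R3 (z=26.0): minor=0.19, ¬heavy=1−0.87=0.13, soft=0.09; AND[a·b] → w = 0.0022
Weighted average = (0.8700·10.0 + 0.0443·55.0 + 0.0022·26.0) / (0.8700 + 0.0443 + 0.0022)
  = 11.1932 / 0.9165 = 12.213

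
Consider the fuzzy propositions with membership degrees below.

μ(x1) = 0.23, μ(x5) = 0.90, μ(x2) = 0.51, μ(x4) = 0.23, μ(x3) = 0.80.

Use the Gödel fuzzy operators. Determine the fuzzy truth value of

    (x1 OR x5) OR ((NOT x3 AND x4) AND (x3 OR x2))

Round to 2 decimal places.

x1 OR x5 = max(a, b) on (0.23, 0.90) = 0.90
NOT x3 = 1 − 0.80 = 0.20
NOT x3 AND x4 = min(a, b) on (0.20, 0.23) = 0.20
x3 OR x2 = max(a, b) on (0.80, 0.51) = 0.80
(NOT x3 AND x4) AND (x3 OR x2) = min(a, b) on (0.20, 0.80) = 0.20
(x1 OR x5) OR ((NOT x3 AND x4) AND (x3 OR x2)) = max(a, b) on (0.90, 0.20) = 0.90

0.90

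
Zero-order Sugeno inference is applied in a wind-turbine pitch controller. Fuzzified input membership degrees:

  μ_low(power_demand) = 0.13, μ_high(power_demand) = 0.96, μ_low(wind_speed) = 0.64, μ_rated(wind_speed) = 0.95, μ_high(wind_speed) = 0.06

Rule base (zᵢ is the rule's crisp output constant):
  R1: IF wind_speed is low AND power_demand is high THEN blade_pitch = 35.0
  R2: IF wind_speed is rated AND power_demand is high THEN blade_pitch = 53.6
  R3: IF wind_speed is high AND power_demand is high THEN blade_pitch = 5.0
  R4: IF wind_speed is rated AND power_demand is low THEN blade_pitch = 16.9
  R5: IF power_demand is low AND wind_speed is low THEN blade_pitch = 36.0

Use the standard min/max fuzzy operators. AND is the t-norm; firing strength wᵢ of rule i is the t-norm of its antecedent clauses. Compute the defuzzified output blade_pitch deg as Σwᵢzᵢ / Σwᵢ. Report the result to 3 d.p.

R1 (z=35.0): low=0.64, high=0.96; AND[min(a, b)] → w = 0.64
R2 (z=53.6): rated=0.95, high=0.96; AND[min(a, b)] → w = 0.95
R3 (z=5.0): high=0.06, high=0.96; AND[min(a, b)] → w = 0.06
R4 (z=16.9): rated=0.95, low=0.13; AND[min(a, b)] → w = 0.13
R5 (z=36.0): low=0.13, low=0.64; AND[min(a, b)] → w = 0.13
Weighted average = (0.64·35.0 + 0.95·53.6 + 0.06·5.0 + 0.13·16.9 + 0.13·36.0) / (0.64 + 0.95 + 0.06 + 0.13 + 0.13)
  = 80.4970 / 1.9100 = 42.145

42.145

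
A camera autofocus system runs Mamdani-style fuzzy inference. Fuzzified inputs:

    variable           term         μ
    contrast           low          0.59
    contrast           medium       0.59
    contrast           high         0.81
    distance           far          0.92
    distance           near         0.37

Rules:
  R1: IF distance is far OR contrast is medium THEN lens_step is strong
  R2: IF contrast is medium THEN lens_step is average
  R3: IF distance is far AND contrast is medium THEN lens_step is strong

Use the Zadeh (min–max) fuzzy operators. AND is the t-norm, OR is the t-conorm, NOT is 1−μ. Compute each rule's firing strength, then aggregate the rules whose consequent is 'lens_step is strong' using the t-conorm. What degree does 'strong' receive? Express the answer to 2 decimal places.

R1: far=0.92, medium=0.59; OR[max(a, b)] → w = 0.92
R2: medium=0.59 → w = 0.59
R3: far=0.92, medium=0.59; AND[min(a, b)] → w = 0.59
Rules with consequent 'strong': {R1, R3} → strengths 0.92, 0.59
Aggregate via t-conorm [max(a, b)]: 0.92

0.92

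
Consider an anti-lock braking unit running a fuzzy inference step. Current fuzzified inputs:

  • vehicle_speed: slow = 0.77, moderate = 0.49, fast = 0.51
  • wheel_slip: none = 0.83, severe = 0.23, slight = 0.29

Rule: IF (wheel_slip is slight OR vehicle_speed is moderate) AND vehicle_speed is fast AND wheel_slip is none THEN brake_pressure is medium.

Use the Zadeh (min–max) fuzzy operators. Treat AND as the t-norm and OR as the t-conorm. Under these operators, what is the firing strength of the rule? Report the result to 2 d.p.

firing strength: (slight=0.29 OR moderate=0.49) = 0.49; AND[min(a, b)] with fast=0.51, none=0.83 → w = 0.49

0.49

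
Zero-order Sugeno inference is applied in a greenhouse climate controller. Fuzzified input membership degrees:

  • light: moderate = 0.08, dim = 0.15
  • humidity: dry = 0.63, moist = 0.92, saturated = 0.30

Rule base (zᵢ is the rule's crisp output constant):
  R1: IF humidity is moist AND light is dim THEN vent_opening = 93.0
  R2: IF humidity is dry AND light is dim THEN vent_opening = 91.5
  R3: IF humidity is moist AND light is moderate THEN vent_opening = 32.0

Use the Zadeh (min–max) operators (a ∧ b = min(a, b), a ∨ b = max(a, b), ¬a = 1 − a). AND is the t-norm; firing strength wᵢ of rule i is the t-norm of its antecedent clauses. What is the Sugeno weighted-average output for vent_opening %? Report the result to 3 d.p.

R1 (z=93.0): moist=0.92, dim=0.15; AND[min(a, b)] → w = 0.15
R2 (z=91.5): dry=0.63, dim=0.15; AND[min(a, b)] → w = 0.15
R3 (z=32.0): moist=0.92, moderate=0.08; AND[min(a, b)] → w = 0.08
Weighted average = (0.15·93.0 + 0.15·91.5 + 0.08·32.0) / (0.15 + 0.15 + 0.08)
  = 30.2350 / 0.3800 = 79.566

79.566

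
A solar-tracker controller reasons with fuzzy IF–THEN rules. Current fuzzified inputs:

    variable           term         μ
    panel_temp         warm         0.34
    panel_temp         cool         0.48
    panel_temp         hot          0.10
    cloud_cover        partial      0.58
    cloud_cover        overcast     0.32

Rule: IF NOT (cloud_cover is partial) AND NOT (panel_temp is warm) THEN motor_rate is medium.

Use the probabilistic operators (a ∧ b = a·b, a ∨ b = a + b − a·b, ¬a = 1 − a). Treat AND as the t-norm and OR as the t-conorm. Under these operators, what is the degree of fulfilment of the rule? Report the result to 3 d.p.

firing strength: ¬partial=1−0.58=0.42, ¬warm=1−0.34=0.66; AND[a·b] → w = 0.2772

0.277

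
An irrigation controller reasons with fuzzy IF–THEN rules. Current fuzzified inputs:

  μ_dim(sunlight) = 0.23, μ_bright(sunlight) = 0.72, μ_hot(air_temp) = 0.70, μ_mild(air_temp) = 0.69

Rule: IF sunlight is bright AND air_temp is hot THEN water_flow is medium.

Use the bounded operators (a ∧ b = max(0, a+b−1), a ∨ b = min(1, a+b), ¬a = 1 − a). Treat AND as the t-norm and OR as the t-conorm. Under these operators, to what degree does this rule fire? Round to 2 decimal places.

firing strength: bright=0.72, hot=0.70; AND[max(0, a+b−1)] → w = 0.42

0.42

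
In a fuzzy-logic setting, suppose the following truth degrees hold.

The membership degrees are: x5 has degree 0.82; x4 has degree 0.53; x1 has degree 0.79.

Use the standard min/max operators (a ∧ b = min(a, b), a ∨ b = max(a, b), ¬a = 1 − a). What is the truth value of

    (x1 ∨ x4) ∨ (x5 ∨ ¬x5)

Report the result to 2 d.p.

x1 ∨ x4 = max(a, b) on (0.79, 0.53) = 0.79
¬x5 = 1 − 0.82 = 0.18
x5 ∨ ¬x5 = max(a, b) on (0.82, 0.18) = 0.82
(x1 ∨ x4) ∨ (x5 ∨ ¬x5) = max(a, b) on (0.79, 0.82) = 0.82

0.82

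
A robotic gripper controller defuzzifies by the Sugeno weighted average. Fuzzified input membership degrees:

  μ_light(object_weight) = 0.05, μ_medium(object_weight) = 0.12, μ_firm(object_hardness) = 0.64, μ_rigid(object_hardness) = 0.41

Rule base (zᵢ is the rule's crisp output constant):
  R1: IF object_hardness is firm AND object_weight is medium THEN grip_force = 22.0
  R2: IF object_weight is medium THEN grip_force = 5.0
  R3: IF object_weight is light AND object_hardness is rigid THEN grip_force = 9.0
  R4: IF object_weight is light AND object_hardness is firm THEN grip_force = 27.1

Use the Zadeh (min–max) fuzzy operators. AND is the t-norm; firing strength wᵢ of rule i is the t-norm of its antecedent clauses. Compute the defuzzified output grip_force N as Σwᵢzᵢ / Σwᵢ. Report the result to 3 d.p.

14.838

R1 (z=22.0): firm=0.64, medium=0.12; AND[min(a, b)] → w = 0.12
R2 (z=5.0): medium=0.12 → w = 0.12
R3 (z=9.0): light=0.05, rigid=0.41; AND[min(a, b)] → w = 0.05
R4 (z=27.1): light=0.05, firm=0.64; AND[min(a, b)] → w = 0.05
Weighted average = (0.12·22.0 + 0.12·5.0 + 0.05·9.0 + 0.05·27.1) / (0.12 + 0.12 + 0.05 + 0.05)
  = 5.0450 / 0.3400 = 14.838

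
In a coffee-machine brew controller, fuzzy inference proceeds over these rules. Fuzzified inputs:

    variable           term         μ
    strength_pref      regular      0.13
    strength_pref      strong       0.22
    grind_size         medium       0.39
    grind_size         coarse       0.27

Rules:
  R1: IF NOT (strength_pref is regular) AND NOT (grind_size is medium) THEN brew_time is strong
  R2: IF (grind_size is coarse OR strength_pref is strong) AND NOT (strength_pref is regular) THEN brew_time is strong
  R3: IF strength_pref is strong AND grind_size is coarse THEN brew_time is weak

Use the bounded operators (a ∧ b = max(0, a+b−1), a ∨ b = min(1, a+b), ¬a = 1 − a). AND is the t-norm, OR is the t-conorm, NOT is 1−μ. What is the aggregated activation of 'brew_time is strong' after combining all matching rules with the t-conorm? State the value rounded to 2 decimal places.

0.84

R1: ¬regular=1−0.13=0.87, ¬medium=1−0.39=0.61; AND[max(0, a+b−1)] → w = 0.48
R2: (coarse=0.27 OR strong=0.22) = 0.49; AND[max(0, a+b−1)] with ¬regular=1−0.13=0.87 → w = 0.36
R3: strong=0.22, coarse=0.27; AND[max(0, a+b−1)] → w = 0.00
Rules with consequent 'strong': {R1, R2} → strengths 0.48, 0.36
Aggregate via t-conorm [min(1, a+b)]: 0.84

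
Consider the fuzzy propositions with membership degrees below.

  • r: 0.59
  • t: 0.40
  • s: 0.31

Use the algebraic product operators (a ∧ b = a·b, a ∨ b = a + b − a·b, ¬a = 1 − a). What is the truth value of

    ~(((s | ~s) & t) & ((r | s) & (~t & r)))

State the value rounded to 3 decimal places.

0.920

~s = 1 − 0.3100 = 0.6900
s | ~s = a + b − a·b on (0.3100, 0.6900) = 0.7861
(s | ~s) & t = a·b on (0.7861, 0.4000) = 0.3144
r | s = a + b − a·b on (0.5900, 0.3100) = 0.7171
~t = 1 − 0.4000 = 0.6000
~t & r = a·b on (0.6000, 0.5900) = 0.3540
(r | s) & (~t & r) = a·b on (0.7171, 0.3540) = 0.2539
((s | ~s) & t) & ((r | s) & (~t & r)) = a·b on (0.3144, 0.2539) = 0.0798
~(((s | ~s) & t) & ((r | s) & (~t & r))) = 1 − 0.0798 = 0.9202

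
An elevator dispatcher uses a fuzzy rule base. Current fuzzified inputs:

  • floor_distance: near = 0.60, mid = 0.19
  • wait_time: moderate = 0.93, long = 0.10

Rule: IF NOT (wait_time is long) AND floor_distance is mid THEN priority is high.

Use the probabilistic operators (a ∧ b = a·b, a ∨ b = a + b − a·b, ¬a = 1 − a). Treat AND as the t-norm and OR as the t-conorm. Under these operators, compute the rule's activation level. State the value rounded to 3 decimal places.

firing strength: ¬long=1−0.10=0.90, mid=0.19; AND[a·b] → w = 0.1710

0.171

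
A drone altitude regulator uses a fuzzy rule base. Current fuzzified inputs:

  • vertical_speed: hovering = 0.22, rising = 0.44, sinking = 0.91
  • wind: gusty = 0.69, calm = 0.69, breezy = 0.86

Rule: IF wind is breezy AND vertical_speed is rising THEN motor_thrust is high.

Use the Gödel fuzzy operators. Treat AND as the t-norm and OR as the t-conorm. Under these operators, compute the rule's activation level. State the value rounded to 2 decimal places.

firing strength: breezy=0.86, rising=0.44; AND[min(a, b)] → w = 0.44

0.44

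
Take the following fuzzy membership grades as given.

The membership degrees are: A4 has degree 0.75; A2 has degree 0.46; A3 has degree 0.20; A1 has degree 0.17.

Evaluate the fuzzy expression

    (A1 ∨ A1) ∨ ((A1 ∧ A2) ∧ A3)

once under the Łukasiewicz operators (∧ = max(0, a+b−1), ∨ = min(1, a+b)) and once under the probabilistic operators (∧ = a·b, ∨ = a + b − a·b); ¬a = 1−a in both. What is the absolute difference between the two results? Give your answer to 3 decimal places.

0.018

Under Łukasiewicz:
  A1 ∨ A1 = min(1, a+b) on (0.17, 0.17) = 0.34
  A1 ∧ A2 = max(0, a+b−1) on (0.17, 0.46) = 0.00
  (A1 ∧ A2) ∧ A3 = max(0, a+b−1) on (0.00, 0.20) = 0.00
  (A1 ∨ A1) ∨ ((A1 ∧ A2) ∧ A3) = min(1, a+b) on (0.34, 0.00) = 0.34
  → value = 0.3400
Under probabilistic:
  A1 ∨ A1 = a + b − a·b on (0.1700, 0.1700) = 0.3111
  A1 ∧ A2 = a·b on (0.1700, 0.4600) = 0.0782
  (A1 ∧ A2) ∧ A3 = a·b on (0.0782, 0.2000) = 0.0156
  (A1 ∨ A1) ∨ ((A1 ∧ A2) ∧ A3) = a + b − a·b on (0.3111, 0.0156) = 0.3219
  → value = 0.3219
|0.3400 − 0.3219| = 0.018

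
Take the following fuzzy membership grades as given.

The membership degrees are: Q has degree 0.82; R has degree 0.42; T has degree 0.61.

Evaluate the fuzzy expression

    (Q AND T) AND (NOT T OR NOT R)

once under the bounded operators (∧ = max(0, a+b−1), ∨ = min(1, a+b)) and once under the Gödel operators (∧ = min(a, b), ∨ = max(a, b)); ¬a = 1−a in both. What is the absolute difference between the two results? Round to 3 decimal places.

Under bounded:
  Q AND T = max(0, a+b−1) on (0.82, 0.61) = 0.43
  NOT T = 1 − 0.61 = 0.39
  NOT R = 1 − 0.42 = 0.58
  NOT T OR NOT R = min(1, a+b) on (0.39, 0.58) = 0.97
  (Q AND T) AND (NOT T OR NOT R) = max(0, a+b−1) on (0.43, 0.97) = 0.40
  → value = 0.4000
Under Gödel:
  Q AND T = min(a, b) on (0.82, 0.61) = 0.61
  NOT T = 1 − 0.61 = 0.39
  NOT R = 1 − 0.42 = 0.58
  NOT T OR NOT R = max(a, b) on (0.39, 0.58) = 0.58
  (Q AND T) AND (NOT T OR NOT R) = min(a, b) on (0.61, 0.58) = 0.58
  → value = 0.5800
|0.4000 − 0.5800| = 0.180

0.180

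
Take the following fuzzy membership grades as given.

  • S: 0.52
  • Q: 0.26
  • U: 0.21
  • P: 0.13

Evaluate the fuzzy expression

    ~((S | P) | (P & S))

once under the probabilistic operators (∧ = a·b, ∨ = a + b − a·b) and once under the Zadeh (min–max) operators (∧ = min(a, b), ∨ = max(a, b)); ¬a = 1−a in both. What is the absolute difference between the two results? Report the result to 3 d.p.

0.091

Under probabilistic:
  S | P = a + b − a·b on (0.5200, 0.1300) = 0.5824
  P & S = a·b on (0.1300, 0.5200) = 0.0676
  (S | P) | (P & S) = a + b − a·b on (0.5824, 0.0676) = 0.6106
  ~((S | P) | (P & S)) = 1 − 0.6106 = 0.3894
  → value = 0.3894
Under Zadeh (min–max):
  S | P = max(a, b) on (0.52, 0.13) = 0.52
  P & S = min(a, b) on (0.13, 0.52) = 0.13
  (S | P) | (P & S) = max(a, b) on (0.52, 0.13) = 0.52
  ~((S | P) | (P & S)) = 1 − 0.52 = 0.48
  → value = 0.4800
|0.3894 − 0.4800| = 0.091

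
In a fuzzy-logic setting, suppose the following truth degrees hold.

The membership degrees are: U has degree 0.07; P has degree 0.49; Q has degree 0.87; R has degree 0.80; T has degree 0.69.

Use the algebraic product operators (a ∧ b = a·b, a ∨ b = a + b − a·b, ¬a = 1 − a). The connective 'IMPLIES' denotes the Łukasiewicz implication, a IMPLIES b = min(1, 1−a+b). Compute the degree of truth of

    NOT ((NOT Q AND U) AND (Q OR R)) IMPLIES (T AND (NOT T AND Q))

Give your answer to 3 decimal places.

0.195

NOT Q = 1 − 0.8700 = 0.1300
NOT Q AND U = a·b on (0.1300, 0.0700) = 0.0091
Q OR R = a + b − a·b on (0.8700, 0.8000) = 0.9740
(NOT Q AND U) AND (Q OR R) = a·b on (0.0091, 0.9740) = 0.0089
NOT ((NOT Q AND U) AND (Q OR R)) = 1 − 0.0089 = 0.9911
NOT T = 1 − 0.6900 = 0.3100
NOT T AND Q = a·b on (0.3100, 0.8700) = 0.2697
T AND (NOT T AND Q) = a·b on (0.6900, 0.2697) = 0.1861
NOT ((NOT Q AND U) AND (Q OR R)) IMPLIES (T AND (NOT T AND Q))  [Łukasiewicz: min(1, 1−a+b)] with a=0.9911, b=0.1861 → 0.1950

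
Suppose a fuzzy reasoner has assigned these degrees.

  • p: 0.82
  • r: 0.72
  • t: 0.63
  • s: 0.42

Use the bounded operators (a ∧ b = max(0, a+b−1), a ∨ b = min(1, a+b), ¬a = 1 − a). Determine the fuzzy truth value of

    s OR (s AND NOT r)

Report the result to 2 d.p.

0.42

NOT r = 1 − 0.72 = 0.28
s AND NOT r = max(0, a+b−1) on (0.42, 0.28) = 0.00
s OR (s AND NOT r) = min(1, a+b) on (0.42, 0.00) = 0.42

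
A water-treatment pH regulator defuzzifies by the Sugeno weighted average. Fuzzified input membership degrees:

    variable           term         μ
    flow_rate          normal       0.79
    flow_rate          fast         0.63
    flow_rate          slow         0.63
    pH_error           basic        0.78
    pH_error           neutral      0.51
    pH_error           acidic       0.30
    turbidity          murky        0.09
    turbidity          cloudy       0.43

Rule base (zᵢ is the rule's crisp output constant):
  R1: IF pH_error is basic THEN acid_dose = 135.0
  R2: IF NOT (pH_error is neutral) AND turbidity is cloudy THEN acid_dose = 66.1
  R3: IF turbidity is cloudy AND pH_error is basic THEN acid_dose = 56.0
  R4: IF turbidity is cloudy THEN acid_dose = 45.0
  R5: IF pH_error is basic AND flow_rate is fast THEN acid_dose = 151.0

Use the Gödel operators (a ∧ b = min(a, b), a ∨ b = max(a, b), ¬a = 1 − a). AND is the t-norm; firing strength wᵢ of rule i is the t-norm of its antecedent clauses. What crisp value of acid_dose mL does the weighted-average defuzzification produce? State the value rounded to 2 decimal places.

R1 (z=135.0): basic=0.78 → w = 0.78
R2 (z=66.1): ¬neutral=1−0.51=0.49, cloudy=0.43; AND[min(a, b)] → w = 0.43
R3 (z=56.0): cloudy=0.43, basic=0.78; AND[min(a, b)] → w = 0.43
R4 (z=45.0): cloudy=0.43 → w = 0.43
R5 (z=151.0): basic=0.78, fast=0.63; AND[min(a, b)] → w = 0.63
Weighted average = (0.78·135.0 + 0.43·66.1 + 0.43·56.0 + 0.43·45.0 + 0.63·151.0) / (0.78 + 0.43 + 0.43 + 0.43 + 0.63)
  = 272.2830 / 2.7000 = 100.85

100.85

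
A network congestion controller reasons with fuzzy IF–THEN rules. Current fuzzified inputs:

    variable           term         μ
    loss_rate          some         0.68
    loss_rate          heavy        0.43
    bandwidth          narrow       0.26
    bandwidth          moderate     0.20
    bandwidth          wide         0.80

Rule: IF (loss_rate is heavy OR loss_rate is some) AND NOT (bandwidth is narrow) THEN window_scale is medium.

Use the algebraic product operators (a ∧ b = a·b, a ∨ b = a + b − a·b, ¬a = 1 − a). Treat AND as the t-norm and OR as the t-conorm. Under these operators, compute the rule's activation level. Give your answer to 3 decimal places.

0.605

firing strength: (heavy=0.43 OR some=0.68) = 0.8176; AND[a·b] with ¬narrow=1−0.26=0.74 → w = 0.6050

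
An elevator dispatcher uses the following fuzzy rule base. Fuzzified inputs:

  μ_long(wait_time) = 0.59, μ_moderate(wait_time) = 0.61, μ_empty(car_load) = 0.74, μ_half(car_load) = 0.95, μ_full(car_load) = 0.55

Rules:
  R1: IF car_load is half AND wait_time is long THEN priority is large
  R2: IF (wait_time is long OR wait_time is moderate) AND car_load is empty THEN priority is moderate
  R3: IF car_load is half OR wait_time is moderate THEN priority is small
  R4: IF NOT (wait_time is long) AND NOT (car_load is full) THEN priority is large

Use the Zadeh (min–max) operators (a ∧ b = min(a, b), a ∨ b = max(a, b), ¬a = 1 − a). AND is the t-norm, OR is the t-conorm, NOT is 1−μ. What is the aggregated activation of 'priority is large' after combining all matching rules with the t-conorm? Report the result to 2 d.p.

0.59

R1: half=0.95, long=0.59; AND[min(a, b)] → w = 0.59
R2: (long=0.59 OR moderate=0.61) = 0.61; AND[min(a, b)] with empty=0.74 → w = 0.61
R3: half=0.95, moderate=0.61; OR[max(a, b)] → w = 0.95
R4: ¬long=1−0.59=0.41, ¬full=1−0.55=0.45; AND[min(a, b)] → w = 0.41
Rules with consequent 'large': {R1, R4} → strengths 0.59, 0.41
Aggregate via t-conorm [max(a, b)]: 0.59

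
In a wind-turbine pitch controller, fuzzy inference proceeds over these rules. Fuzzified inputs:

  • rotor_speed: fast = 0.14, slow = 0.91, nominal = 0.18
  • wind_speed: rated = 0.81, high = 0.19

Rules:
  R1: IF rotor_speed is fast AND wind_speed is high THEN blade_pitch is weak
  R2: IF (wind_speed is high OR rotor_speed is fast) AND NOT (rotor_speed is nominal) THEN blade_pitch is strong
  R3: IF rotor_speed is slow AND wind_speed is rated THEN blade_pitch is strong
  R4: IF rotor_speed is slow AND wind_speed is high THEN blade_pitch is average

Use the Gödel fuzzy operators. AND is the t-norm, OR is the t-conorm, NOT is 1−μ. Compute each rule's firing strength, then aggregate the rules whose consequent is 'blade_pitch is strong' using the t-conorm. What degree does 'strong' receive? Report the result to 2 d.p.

0.81

R1: fast=0.14, high=0.19; AND[min(a, b)] → w = 0.14
R2: (high=0.19 OR fast=0.14) = 0.19; AND[min(a, b)] with ¬nominal=1−0.18=0.82 → w = 0.19
R3: slow=0.91, rated=0.81; AND[min(a, b)] → w = 0.81
R4: slow=0.91, high=0.19; AND[min(a, b)] → w = 0.19
Rules with consequent 'strong': {R2, R3} → strengths 0.19, 0.81
Aggregate via t-conorm [max(a, b)]: 0.81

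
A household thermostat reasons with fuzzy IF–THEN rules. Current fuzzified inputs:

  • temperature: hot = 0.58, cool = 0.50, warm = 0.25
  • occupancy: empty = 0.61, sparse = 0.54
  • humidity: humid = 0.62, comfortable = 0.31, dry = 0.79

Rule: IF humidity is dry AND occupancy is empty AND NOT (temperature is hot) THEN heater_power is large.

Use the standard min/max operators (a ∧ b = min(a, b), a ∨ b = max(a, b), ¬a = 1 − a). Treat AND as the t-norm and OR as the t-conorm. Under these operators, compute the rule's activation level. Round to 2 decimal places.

0.42

firing strength: dry=0.79, empty=0.61, ¬hot=1−0.58=0.42; AND[min(a, b)] → w = 0.42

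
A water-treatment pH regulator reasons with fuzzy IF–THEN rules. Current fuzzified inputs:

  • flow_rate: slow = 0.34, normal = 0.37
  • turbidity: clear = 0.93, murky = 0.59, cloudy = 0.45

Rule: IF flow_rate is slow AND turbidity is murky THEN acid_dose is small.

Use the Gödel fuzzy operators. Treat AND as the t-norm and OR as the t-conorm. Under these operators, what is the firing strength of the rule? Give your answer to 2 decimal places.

firing strength: slow=0.34, murky=0.59; AND[min(a, b)] → w = 0.34

0.34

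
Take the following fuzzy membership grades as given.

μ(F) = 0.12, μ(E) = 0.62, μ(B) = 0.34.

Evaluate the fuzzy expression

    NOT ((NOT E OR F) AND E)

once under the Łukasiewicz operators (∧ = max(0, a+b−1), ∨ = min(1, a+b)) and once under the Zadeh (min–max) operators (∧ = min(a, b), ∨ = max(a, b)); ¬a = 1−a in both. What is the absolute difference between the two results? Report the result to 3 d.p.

0.260

Under Łukasiewicz:
  NOT E = 1 − 0.62 = 0.38
  NOT E OR F = min(1, a+b) on (0.38, 0.12) = 0.50
  (NOT E OR F) AND E = max(0, a+b−1) on (0.50, 0.62) = 0.12
  NOT ((NOT E OR F) AND E) = 1 − 0.12 = 0.88
  → value = 0.8800
Under Zadeh (min–max):
  NOT E = 1 − 0.62 = 0.38
  NOT E OR F = max(a, b) on (0.38, 0.12) = 0.38
  (NOT E OR F) AND E = min(a, b) on (0.38, 0.62) = 0.38
  NOT ((NOT E OR F) AND E) = 1 − 0.38 = 0.62
  → value = 0.6200
|0.8800 − 0.6200| = 0.260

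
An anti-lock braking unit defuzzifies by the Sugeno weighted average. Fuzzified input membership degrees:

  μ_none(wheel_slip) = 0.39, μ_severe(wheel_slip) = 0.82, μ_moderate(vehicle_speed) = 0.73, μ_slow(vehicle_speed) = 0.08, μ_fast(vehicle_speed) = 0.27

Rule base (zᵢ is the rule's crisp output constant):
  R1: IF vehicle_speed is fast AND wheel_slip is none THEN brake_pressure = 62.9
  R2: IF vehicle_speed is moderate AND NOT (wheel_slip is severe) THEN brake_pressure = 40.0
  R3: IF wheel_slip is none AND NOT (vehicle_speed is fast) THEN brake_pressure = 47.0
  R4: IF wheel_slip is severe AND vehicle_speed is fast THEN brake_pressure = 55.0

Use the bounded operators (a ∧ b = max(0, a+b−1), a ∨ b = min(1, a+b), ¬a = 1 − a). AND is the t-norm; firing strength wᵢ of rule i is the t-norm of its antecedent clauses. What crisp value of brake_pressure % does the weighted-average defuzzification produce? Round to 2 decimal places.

R1 (z=62.9): fast=0.27, none=0.39; AND[max(0, a+b−1)] → w = 0.00
R2 (z=40.0): moderate=0.73, ¬severe=1−0.82=0.18; AND[max(0, a+b−1)] → w = 0.00
R3 (z=47.0): none=0.39, ¬fast=1−0.27=0.73; AND[max(0, a+b−1)] → w = 0.12
R4 (z=55.0): severe=0.82, fast=0.27; AND[max(0, a+b−1)] → w = 0.09
Weighted average = (0.00·62.9 + 0.00·40.0 + 0.12·47.0 + 0.09·55.0) / (0.00 + 0.00 + 0.12 + 0.09)
  = 10.5900 / 0.2100 = 50.43

50.43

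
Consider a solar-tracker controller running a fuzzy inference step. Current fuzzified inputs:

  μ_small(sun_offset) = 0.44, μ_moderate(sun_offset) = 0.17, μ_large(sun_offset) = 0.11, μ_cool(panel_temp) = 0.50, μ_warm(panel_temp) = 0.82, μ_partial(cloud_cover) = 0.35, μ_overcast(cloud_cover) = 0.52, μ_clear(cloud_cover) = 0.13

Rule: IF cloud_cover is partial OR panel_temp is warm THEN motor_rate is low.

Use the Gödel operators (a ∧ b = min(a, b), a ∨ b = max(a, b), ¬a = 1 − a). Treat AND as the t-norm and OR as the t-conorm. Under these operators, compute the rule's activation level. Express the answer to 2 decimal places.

firing strength: partial=0.35, warm=0.82; OR[max(a, b)] → w = 0.82

0.82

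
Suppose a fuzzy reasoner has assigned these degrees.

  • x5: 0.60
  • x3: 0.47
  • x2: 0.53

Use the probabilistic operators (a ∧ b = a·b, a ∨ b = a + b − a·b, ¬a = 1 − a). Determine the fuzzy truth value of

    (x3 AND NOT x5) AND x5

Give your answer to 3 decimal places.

0.113

NOT x5 = 1 − 0.6000 = 0.4000
x3 AND NOT x5 = a·b on (0.4700, 0.4000) = 0.1880
(x3 AND NOT x5) AND x5 = a·b on (0.1880, 0.6000) = 0.1128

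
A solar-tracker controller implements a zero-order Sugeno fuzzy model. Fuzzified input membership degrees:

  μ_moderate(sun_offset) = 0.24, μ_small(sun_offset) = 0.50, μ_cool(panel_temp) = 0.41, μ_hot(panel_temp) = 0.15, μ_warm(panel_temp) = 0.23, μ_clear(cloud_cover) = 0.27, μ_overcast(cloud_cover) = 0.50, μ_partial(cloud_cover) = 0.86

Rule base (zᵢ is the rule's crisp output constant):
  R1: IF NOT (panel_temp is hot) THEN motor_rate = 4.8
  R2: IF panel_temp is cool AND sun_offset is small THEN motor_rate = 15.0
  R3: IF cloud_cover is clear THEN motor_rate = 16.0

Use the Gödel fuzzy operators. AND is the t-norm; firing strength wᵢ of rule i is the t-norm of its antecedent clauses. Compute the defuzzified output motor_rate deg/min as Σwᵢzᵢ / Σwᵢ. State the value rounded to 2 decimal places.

R1 (z=4.8): ¬hot=1−0.15=0.85 → w = 0.85
R2 (z=15.0): cool=0.41, small=0.50; AND[min(a, b)] → w = 0.41
R3 (z=16.0): clear=0.27 → w = 0.27
Weighted average = (0.85·4.8 + 0.41·15.0 + 0.27·16.0) / (0.85 + 0.41 + 0.27)
  = 14.5500 / 1.5300 = 9.51

9.51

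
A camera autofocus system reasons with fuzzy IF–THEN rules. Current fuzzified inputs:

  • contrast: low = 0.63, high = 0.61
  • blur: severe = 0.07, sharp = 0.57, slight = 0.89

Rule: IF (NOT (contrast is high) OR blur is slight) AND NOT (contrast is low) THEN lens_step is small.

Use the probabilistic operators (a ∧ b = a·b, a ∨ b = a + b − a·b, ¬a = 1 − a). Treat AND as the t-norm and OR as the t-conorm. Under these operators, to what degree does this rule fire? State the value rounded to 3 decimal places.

0.345

firing strength: (¬high=1−0.61=0.39 OR slight=0.89) = 0.9329; AND[a·b] with ¬low=1−0.63=0.37 → w = 0.3452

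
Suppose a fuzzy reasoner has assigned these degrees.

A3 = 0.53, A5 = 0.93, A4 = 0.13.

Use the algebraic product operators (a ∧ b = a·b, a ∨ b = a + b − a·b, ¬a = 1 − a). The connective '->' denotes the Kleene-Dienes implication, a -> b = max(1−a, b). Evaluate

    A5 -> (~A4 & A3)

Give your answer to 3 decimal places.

0.461

~A4 = 1 − 0.1300 = 0.8700
~A4 & A3 = a·b on (0.8700, 0.5300) = 0.4611
A5 -> (~A4 & A3)  [Kleene-Dienes: max(1−a, b)] with a=0.9300, b=0.4611 → 0.4611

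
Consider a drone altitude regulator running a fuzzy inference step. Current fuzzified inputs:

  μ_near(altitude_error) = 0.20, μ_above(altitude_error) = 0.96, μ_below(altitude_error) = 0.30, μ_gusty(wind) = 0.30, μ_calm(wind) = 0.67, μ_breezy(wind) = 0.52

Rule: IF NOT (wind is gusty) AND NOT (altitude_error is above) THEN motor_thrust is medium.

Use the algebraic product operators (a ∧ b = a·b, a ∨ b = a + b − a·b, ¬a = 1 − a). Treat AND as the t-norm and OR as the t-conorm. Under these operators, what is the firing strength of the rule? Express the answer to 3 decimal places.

0.028

firing strength: ¬gusty=1−0.30=0.70, ¬above=1−0.96=0.04; AND[a·b] → w = 0.0280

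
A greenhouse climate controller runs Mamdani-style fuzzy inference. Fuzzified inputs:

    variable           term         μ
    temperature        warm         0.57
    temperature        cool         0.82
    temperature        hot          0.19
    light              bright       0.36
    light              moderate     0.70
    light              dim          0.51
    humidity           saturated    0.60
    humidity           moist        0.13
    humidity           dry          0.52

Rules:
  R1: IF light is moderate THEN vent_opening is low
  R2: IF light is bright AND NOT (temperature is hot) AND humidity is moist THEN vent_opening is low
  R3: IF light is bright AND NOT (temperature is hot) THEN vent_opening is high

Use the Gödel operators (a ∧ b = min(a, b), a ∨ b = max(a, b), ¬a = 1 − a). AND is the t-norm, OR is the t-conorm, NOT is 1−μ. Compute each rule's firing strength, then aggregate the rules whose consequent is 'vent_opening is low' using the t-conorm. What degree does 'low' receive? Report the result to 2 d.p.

R1: moderate=0.70 → w = 0.70
R2: bright=0.36, ¬hot=1−0.19=0.81, moist=0.13; AND[min(a, b)] → w = 0.13
R3: bright=0.36, ¬hot=1−0.19=0.81; AND[min(a, b)] → w = 0.36
Rules with consequent 'low': {R1, R2} → strengths 0.70, 0.13
Aggregate via t-conorm [max(a, b)]: 0.70

0.70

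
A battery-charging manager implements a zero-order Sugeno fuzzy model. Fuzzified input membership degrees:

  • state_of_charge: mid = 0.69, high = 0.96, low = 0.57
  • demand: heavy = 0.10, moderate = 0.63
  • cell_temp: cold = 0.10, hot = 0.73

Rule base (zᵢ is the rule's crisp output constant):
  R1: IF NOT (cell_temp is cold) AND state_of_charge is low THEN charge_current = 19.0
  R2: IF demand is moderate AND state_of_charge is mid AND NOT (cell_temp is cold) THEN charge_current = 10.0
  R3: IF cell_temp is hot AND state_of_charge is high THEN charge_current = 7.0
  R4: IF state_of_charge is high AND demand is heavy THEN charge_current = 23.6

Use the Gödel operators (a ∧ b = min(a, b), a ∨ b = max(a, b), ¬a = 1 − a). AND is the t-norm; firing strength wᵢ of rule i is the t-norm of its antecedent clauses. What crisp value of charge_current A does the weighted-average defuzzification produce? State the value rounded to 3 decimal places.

12.118

R1 (z=19.0): ¬cold=1−0.10=0.90, low=0.57; AND[min(a, b)] → w = 0.57
R2 (z=10.0): moderate=0.63, mid=0.69, ¬cold=1−0.10=0.90; AND[min(a, b)] → w = 0.63
R3 (z=7.0): hot=0.73, high=0.96; AND[min(a, b)] → w = 0.73
R4 (z=23.6): high=0.96, heavy=0.10; AND[min(a, b)] → w = 0.10
Weighted average = (0.57·19.0 + 0.63·10.0 + 0.73·7.0 + 0.10·23.6) / (0.57 + 0.63 + 0.73 + 0.10)
  = 24.6000 / 2.0300 = 12.118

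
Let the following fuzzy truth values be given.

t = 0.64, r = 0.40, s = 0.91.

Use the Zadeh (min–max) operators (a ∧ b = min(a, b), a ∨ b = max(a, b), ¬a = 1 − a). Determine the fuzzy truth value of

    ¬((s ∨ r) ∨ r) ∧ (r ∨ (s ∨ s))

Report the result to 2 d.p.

0.09

s ∨ r = max(a, b) on (0.91, 0.40) = 0.91
(s ∨ r) ∨ r = max(a, b) on (0.91, 0.40) = 0.91
¬((s ∨ r) ∨ r) = 1 − 0.91 = 0.09
s ∨ s = max(a, b) on (0.91, 0.91) = 0.91
r ∨ (s ∨ s) = max(a, b) on (0.40, 0.91) = 0.91
¬((s ∨ r) ∨ r) ∧ (r ∨ (s ∨ s)) = min(a, b) on (0.09, 0.91) = 0.09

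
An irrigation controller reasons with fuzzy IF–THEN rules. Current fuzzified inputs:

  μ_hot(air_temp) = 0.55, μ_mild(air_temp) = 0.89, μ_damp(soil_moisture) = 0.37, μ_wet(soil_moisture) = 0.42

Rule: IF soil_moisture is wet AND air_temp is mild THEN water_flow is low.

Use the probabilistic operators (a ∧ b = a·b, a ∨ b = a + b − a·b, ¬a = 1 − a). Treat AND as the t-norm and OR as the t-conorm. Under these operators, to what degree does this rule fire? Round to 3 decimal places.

firing strength: wet=0.42, mild=0.89; AND[a·b] → w = 0.3738

0.374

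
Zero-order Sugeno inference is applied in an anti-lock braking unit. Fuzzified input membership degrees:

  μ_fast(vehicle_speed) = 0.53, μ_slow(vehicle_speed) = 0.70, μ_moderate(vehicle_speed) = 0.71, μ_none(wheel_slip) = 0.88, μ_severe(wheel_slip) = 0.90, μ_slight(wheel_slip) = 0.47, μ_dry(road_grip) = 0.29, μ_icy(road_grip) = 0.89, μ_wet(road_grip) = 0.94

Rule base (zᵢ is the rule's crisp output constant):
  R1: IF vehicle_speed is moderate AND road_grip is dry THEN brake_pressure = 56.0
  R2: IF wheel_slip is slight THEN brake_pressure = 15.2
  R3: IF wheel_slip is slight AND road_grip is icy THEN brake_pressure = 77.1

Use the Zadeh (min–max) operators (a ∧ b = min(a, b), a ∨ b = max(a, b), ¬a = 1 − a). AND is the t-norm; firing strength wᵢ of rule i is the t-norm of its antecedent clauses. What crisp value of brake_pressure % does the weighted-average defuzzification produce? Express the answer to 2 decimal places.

48.47

R1 (z=56.0): moderate=0.71, dry=0.29; AND[min(a, b)] → w = 0.29
R2 (z=15.2): slight=0.47 → w = 0.47
R3 (z=77.1): slight=0.47, icy=0.89; AND[min(a, b)] → w = 0.47
Weighted average = (0.29·56.0 + 0.47·15.2 + 0.47·77.1) / (0.29 + 0.47 + 0.47)
  = 59.6210 / 1.2300 = 48.47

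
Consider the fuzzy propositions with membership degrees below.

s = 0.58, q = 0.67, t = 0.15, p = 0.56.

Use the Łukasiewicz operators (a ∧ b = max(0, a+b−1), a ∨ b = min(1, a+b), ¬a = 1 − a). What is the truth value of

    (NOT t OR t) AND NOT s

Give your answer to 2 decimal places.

NOT t = 1 − 0.15 = 0.85
NOT t OR t = min(1, a+b) on (0.85, 0.15) = 1.00
NOT s = 1 − 0.58 = 0.42
(NOT t OR t) AND NOT s = max(0, a+b−1) on (1.00, 0.42) = 0.42

0.42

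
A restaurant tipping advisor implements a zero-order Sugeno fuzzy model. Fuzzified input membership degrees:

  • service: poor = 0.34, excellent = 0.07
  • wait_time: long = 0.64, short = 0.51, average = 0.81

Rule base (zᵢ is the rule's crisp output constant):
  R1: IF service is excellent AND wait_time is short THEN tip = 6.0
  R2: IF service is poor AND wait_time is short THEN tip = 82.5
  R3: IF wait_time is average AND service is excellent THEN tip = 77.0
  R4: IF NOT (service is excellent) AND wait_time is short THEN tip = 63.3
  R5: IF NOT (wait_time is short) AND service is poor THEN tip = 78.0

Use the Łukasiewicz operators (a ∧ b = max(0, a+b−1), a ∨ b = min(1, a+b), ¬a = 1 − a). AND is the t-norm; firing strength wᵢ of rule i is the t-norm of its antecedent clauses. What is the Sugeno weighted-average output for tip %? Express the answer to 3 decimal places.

R1 (z=6.0): excellent=0.07, short=0.51; AND[max(0, a+b−1)] → w = 0.00
R2 (z=82.5): poor=0.34, short=0.51; AND[max(0, a+b−1)] → w = 0.00
R3 (z=77.0): average=0.81, excellent=0.07; AND[max(0, a+b−1)] → w = 0.00
R4 (z=63.3): ¬excellent=1−0.07=0.93, short=0.51; AND[max(0, a+b−1)] → w = 0.44
R5 (z=78.0): ¬short=1−0.51=0.49, poor=0.34; AND[max(0, a+b−1)] → w = 0.00
Weighted average = (0.00·6.0 + 0.00·82.5 + 0.00·77.0 + 0.44·63.3 + 0.00·78.0) / (0.00 + 0.00 + 0.00 + 0.44 + 0.00)
  = 27.8520 / 0.4400 = 63.300

63.300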